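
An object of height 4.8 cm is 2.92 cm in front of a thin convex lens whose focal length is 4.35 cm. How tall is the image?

1/d_i = 1/f − 1/d_o = 1/(4.350) − 1/(2.92) = -0.1126, so d_i = -8.883 cm.
m = −d_i/d_o = +3.042.
|h_i| = |m|·h_o = 3.042 × 4.8 = 14.6 cm. The image is virtual, upright and enlarged, on the same side as the object.

14.6 cm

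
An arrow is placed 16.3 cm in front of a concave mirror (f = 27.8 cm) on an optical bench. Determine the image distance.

Mirror equation: 1/s_i = 1/f − 1/s_o = 1/(27.80) − 1/(16.3) = 0.03597 − 0.06135 = -0.02538, so s_i = -39.4 cm.
The image is virtual, upright and enlarged, behind the mirror.

39.4 cm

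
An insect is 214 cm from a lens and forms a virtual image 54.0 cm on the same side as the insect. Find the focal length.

Virtual image ⇒ d_i = −54.0 cm.
1/f = 1/d_o + 1/d_i = 1/(214) + 1/(-54.0) = -0.01385, so f = -72.2 cm.
Since f is negative, the lens is diverging.

f = -72.2 cm (diverging)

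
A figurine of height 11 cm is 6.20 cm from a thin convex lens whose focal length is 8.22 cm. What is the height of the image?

1/d_i = 1/f − 1/d_o = 1/(8.220) − 1/(6.20) = -0.03964, so d_i = -25.23 cm.
m = −d_i/d_o = +4.069.
|h_i| = |m|·h_o = 4.069 × 11 = 44.8 cm. The image is virtual, upright and enlarged, on the same side as the object.

44.8 cm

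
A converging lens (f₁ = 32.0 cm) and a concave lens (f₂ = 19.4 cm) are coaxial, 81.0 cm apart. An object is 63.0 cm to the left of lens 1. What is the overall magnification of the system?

Lens 1: 1/d_i1 = 1/(32.0) − 1/(63.0) = 0.01538, so d_i1 = 65.03 cm; m₁ = −d_i1/d_o1 = -1.032.
d_o2 = 81.0 − (65.03) = 15.97 cm.
f₂ = −19.4 cm (diverging).
Lens 2: 1/d_i2 = 1/(-19.4) − 1/(15.97) = -0.1142, so d_i2 = -8.759 cm; m₂ = −d_i2/d_o2 = +0.5485.
m = m₁·m₂ = (-1.032)(+0.5485) = -0.566.

m = -0.566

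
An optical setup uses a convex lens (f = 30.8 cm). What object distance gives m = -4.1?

38.3 cm

m = −d_i/d_o ⇒ d_i = −m·d_o.
1/f = 1/d_o + 1/d_i = 1/d_o − 1/(m·d_o) = (1 − 1/m)/d_o, so d_o = f(1 − 1/m) = (30.80)(1 − 1/(-4.1)) = 38.3 cm.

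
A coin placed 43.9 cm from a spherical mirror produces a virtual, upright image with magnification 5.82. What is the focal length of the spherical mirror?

m = −d_i/d_o ⇒ d_i = −m·d_o = −(+5.82)·(43.9) = -255.5 cm.
1/f = 1/d_o + 1/d_i = 1/(43.9) + 1/(-255.5) = 0.01887, so f = 53.0 cm.
Since f is positive, the spherical mirror is concave.

f = 53.0 cm (concave)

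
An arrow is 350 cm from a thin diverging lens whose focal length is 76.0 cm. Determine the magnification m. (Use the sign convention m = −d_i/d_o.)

For a diverging lens, f = -76.0 cm.
1/d_i = 1/f − 1/d_o = 1/(-76.00) − 1/(350) = -0.01602, so d_i = -62.44 cm.
m = −d_i/d_o = −(-62.44)/(350) = +0.178.
The image is virtual, upright and reduced, on the same side as the object.

m = +0.178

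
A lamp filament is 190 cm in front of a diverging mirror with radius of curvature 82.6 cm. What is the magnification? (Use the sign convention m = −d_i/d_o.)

m = +0.179

f = R/2 = 82.6/2 = 41.30 cm; for a diverging mirror, f = -41.30 cm.
1/d_i = 1/f − 1/d_o = 1/(-41.30) − 1/(190) = -0.02948, so d_i = -33.93 cm.
m = −d_i/d_o = −(-33.93)/(190) = +0.179.
The image is virtual, upright and reduced, behind the mirror.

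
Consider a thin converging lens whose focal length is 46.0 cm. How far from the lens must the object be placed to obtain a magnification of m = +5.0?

m = −d_i/d_o ⇒ d_i = −m·d_o.
1/f = 1/d_o + 1/d_i = 1/d_o − 1/(m·d_o) = (1 − 1/m)/d_o, so d_o = f(1 − 1/m) = (46.00)(1 − 1/(+5.0)) = 36.8 cm.

36.8 cm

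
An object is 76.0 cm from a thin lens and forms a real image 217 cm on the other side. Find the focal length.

Real image ⇒ d_i = +217 cm.
1/f = 1/d_o + 1/d_i = 1/(76.0) + 1/(217) = 0.01777, so f = 56.3 cm.
Since f is positive, the thin lens is converging.

f = 56.3 cm (converging)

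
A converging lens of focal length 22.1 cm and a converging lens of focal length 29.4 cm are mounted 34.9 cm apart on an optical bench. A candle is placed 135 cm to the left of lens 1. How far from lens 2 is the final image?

Lens 1: 1/d_i1 = 1/f₁ − 1/d_o1 = 1/(22.1) − 1/(135) = 0.03784, so d_i1 = 26.43 cm.
The intermediate image is 26.43 cm to the right of lens 1, which is 34.9 − (26.43) = 8.470 cm to the left of lens 2, so d_o2 = +8.470 cm.
Lens 2: 1/d_i2 = 1/f₂ − 1/d_o2 = 1/(29.4) − 1/(8.470) = -0.08405, so d_i2 = -11.9 cm.
The final image is virtual, 11.9 cm to the left of lens 2 (overall magnification ≈ -0.28).

11.9 cm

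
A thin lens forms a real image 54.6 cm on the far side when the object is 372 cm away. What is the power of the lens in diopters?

d_i = +54.6 cm.
1/f = 1/d_o + 1/d_i = 1/(372) + 1/(54.6) = 0.02100 cm⁻¹.
f = 47.61 cm = 0.4761 m, so P = 1/f = +2.10 D.

P = +2.10 D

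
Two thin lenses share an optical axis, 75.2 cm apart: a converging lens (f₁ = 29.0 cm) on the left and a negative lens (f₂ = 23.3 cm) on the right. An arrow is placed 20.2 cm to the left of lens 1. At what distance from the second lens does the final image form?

20.0 cm

Lens 1: 1/d_i1 = 1/f₁ − 1/d_o1 = 1/(29.0) − 1/(20.2) = -0.01502, so d_i1 = -66.57 cm.
The intermediate image is 66.57 cm to the left of lens 1 (virtual), which is 75.2 − (-66.57) = 141.8 cm to the left of lens 2, so d_o2 = +141.8 cm.
Lens 2 is diverging, so f₂ = −23.3 cm.
Lens 2: 1/d_i2 = 1/f₂ − 1/d_o2 = 1/(-23.3) − 1/(141.8) = -0.04997, so d_i2 = -20.0 cm.
The final image is virtual, 20.0 cm to the left of lens 2 (overall magnification ≈ 0.47).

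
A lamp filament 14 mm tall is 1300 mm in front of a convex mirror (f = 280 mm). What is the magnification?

For a convex mirror, f = -280 mm.
1/d_i = 1/f − 1/d_o = 1/(-280.0) − 1/(1300) = -0.004341, so d_i = -230.4 mm.
m = −d_i/d_o = −(-230.4)/(1300) = +0.177.
The image is virtual, upright and reduced, behind the mirror.

m = +0.177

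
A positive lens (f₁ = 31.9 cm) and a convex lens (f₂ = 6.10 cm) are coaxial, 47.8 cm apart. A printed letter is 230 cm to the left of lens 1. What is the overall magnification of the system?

Lens 1: 1/d_i1 = 1/(31.9) − 1/(230) = 0.02700, so d_i1 = 37.04 cm; m₁ = −d_i1/d_o1 = -0.1610.
d_o2 = 47.8 − (37.04) = 10.76 cm.
Lens 2: 1/d_i2 = 1/(6.10) − 1/(10.76) = 0.07100, so d_i2 = 14.08 cm; m₂ = −d_i2/d_o2 = -1.309.
m = m₁·m₂ = (-0.1610)(-1.309) = +0.211.

m = +0.211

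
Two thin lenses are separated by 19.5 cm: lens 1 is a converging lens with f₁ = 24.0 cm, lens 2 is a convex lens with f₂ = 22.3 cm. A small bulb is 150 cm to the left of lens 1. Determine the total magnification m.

Lens 1: 1/d_i1 = 1/(24.0) − 1/(150) = 0.03500, so d_i1 = 28.57 cm; m₁ = −d_i1/d_o1 = -0.1905.
d_o2 = 19.5 − (28.57) = -9.070 cm (virtual object).
Lens 2: 1/d_i2 = 1/(22.3) − 1/(-9.070) = 0.1551, so d_i2 = 6.448 cm; m₂ = −d_i2/d_o2 = +0.7109.
m = m₁·m₂ = (-0.1905)(+0.7109) = -0.135.

m = -0.135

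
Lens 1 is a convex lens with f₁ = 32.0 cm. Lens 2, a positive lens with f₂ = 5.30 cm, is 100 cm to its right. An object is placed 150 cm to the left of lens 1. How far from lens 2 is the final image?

Lens 1: 1/d_i1 = 1/f₁ − 1/d_o1 = 1/(32.0) − 1/(150) = 0.02458, so d_i1 = 40.68 cm.
The intermediate image is 40.68 cm to the right of lens 1, which is 100 − (40.68) = 59.32 cm to the left of lens 2, so d_o2 = +59.32 cm.
Lens 2: 1/d_i2 = 1/f₂ − 1/d_o2 = 1/(5.30) − 1/(59.32) = 0.1718, so d_i2 = 5.82 cm.
The final image is real, 5.82 cm to the right of lens 2 (overall magnification ≈ 0.027).

5.82 cm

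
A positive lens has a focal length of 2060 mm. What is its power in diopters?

f = 206 cm = 2.06 m.
P = 1/f = 1/(2.06 m) = +0.485 D.

P = +0.485 D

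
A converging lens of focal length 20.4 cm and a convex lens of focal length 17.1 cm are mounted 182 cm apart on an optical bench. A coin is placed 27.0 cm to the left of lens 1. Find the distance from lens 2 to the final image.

Lens 1: 1/d_i1 = 1/f₁ − 1/d_o1 = 1/(20.4) − 1/(27.0) = 0.01198, so d_i1 = 83.45 cm.
The intermediate image is 83.45 cm to the right of lens 1, which is 182 − (83.45) = 98.55 cm to the left of lens 2, so d_o2 = +98.55 cm.
Lens 2: 1/d_i2 = 1/f₂ − 1/d_o2 = 1/(17.1) − 1/(98.55) = 0.04833, so d_i2 = 20.7 cm.
The final image is real, 20.7 cm to the right of lens 2 (overall magnification ≈ 0.65).

20.7 cm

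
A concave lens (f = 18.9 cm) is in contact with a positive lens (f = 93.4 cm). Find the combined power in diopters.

P = -4.22 D

P₁ = 1/f₁ = 1/(-0.189 m) = -5.291 D; P₂ = 1/f₂ = 1/(0.934 m) = +1.071 D.
For thin lenses in contact, P = P₁ + P₂ = (-5.291) + (+1.071) = -4.22 D.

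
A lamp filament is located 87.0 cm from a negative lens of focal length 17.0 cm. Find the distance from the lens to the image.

For a negative lens, f = -17.0 cm.
Lens equation: 1/d_i = 1/f − 1/d_o = 1/(-17.00) − 1/(87.0) = -0.05882 − 0.01149 = -0.07032, so d_i = -14.2 cm.
The image is virtual, upright and reduced, on the same side as the object.

14.2 cm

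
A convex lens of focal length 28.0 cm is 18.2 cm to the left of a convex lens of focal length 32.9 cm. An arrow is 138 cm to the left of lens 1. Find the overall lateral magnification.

Lens 1: 1/d_i1 = 1/(28.0) − 1/(138) = 0.02847, so d_i1 = 35.13 cm; m₁ = −d_i1/d_o1 = -0.2546.
d_o2 = 18.2 − (35.13) = -16.93 cm (virtual object).
Lens 2: 1/d_i2 = 1/(32.9) − 1/(-16.93) = 0.08946, so d_i2 = 11.18 cm; m₂ = −d_i2/d_o2 = +0.6602.
m = m₁·m₂ = (-0.2546)(+0.6602) = -0.168.

m = -0.168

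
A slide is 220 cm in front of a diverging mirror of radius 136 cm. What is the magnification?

m = +0.236

f = R/2 = 136/2 = 68.00 cm; for a diverging mirror, f = -68.00 cm.
1/d_i = 1/f − 1/d_o = 1/(-68.00) − 1/(220) = -0.01925, so d_i = -51.94 cm.
m = −d_i/d_o = −(-51.94)/(220) = +0.236.
The image is virtual, upright and reduced, behind the mirror.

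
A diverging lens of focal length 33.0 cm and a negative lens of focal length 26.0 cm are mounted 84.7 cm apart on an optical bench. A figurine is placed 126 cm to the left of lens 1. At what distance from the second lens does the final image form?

21.1 cm

Lens 1 is diverging, so f₁ = −33.0 cm.
Lens 1: 1/d_i1 = 1/f₁ − 1/d_o1 = 1/(-33.0) − 1/(126) = -0.03824, so d_i1 = -26.15 cm.
The intermediate image is 26.15 cm to the left of lens 1 (virtual), which is 84.7 − (-26.15) = 110.8 cm to the left of lens 2, so d_o2 = +110.8 cm.
Lens 2 is diverging, so f₂ = −26.0 cm.
Lens 2: 1/d_i2 = 1/f₂ − 1/d_o2 = 1/(-26.0) − 1/(110.8) = -0.04749, so d_i2 = -21.1 cm.
The final image is virtual, 21.1 cm to the left of lens 2 (overall magnification ≈ 0.039).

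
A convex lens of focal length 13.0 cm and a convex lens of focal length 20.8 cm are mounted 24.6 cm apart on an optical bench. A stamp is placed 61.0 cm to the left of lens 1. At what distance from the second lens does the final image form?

13.2 cm

Lens 1: 1/d_i1 = 1/f₁ − 1/d_o1 = 1/(13.0) − 1/(61.0) = 0.06053, so d_i1 = 16.52 cm.
The intermediate image is 16.52 cm to the right of lens 1, which is 24.6 − (16.52) = 8.080 cm to the left of lens 2, so d_o2 = +8.080 cm.
Lens 2: 1/d_i2 = 1/f₂ − 1/d_o2 = 1/(20.8) − 1/(8.080) = -0.07569, so d_i2 = -13.2 cm.
The final image is virtual, 13.2 cm to the left of lens 2 (overall magnification ≈ -0.44).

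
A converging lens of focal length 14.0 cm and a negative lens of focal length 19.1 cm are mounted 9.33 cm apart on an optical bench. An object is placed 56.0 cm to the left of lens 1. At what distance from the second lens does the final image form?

Lens 1: 1/d_i1 = 1/f₁ − 1/d_o1 = 1/(14.0) − 1/(56.0) = 0.05357, so d_i1 = 18.67 cm.
The intermediate image is 18.67 cm to the right of lens 1, which lies 9.340 cm to the right of lens 2 — a virtual object — so d_o2 = −9.340 cm.
Lens 2 is diverging, so f₂ = −19.1 cm.
Lens 2: 1/d_i2 = 1/f₂ − 1/d_o2 = 1/(-19.1) − 1/(-9.340) = 0.05471, so d_i2 = 18.3 cm.
The final image is real, 18.3 cm to the right of lens 2 (overall magnification ≈ -0.65).

18.3 cm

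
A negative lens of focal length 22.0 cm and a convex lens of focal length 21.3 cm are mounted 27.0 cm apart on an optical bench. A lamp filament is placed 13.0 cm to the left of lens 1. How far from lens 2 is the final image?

54.0 cm

Lens 1 is diverging, so f₁ = −22.0 cm.
Lens 1: 1/d_i1 = 1/f₁ − 1/d_o1 = 1/(-22.0) − 1/(13.0) = -0.1224, so d_i1 = -8.171 cm.
The intermediate image is 8.171 cm to the left of lens 1 (virtual), which is 27.0 − (-8.171) = 35.17 cm to the left of lens 2, so d_o2 = +35.17 cm.
Lens 2: 1/d_i2 = 1/f₂ − 1/d_o2 = 1/(21.3) − 1/(35.17) = 0.01852, so d_i2 = 54.0 cm.
The final image is real, 54.0 cm to the right of lens 2 (overall magnification ≈ -0.97).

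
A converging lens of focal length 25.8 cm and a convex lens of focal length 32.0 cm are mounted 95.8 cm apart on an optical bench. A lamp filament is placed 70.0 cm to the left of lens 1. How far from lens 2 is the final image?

Lens 1: 1/d_i1 = 1/f₁ − 1/d_o1 = 1/(25.8) − 1/(70.0) = 0.02447, so d_i1 = 40.86 cm.
The intermediate image is 40.86 cm to the right of lens 1, which is 95.8 − (40.86) = 54.94 cm to the left of lens 2, so d_o2 = +54.94 cm.
Lens 2: 1/d_i2 = 1/f₂ − 1/d_o2 = 1/(32.0) − 1/(54.94) = 0.01305, so d_i2 = 76.6 cm.
The final image is real, 76.6 cm to the right of lens 2 (overall magnification ≈ 0.81).

76.6 cm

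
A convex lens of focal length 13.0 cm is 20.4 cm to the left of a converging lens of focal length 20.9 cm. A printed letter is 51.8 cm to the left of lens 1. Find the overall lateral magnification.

Lens 1: 1/d_i1 = 1/(13.0) − 1/(51.8) = 0.05762, so d_i1 = 17.36 cm; m₁ = −d_i1/d_o1 = -0.3351.
d_o2 = 20.4 − (17.36) = 3.040 cm.
Lens 2: 1/d_i2 = 1/(20.9) − 1/(3.040) = -0.2811, so d_i2 = -3.557 cm; m₂ = −d_i2/d_o2 = +1.170.
m = m₁·m₂ = (-0.3351)(+1.170) = -0.392.

m = -0.392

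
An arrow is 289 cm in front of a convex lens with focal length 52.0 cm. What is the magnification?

m = -0.219

1/d_i = 1/f − 1/d_o = 1/(52.00) − 1/(289) = 0.01577, so d_i = 63.41 cm.
m = −d_i/d_o = −(63.41)/(289) = -0.219.
The image is real, inverted and reduced, on the far side of the lens.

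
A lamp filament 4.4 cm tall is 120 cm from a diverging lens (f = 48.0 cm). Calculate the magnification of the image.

m = +0.286

For a diverging lens, f = -48.0 cm.
1/d_i = 1/f − 1/d_o = 1/(-48.00) − 1/(120) = -0.02917, so d_i = -34.29 cm.
m = −d_i/d_o = −(-34.29)/(120) = +0.286.
The image is virtual, upright and reduced, on the same side as the object.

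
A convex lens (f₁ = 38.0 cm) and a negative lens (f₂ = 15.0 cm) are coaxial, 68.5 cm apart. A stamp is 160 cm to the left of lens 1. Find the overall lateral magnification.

m = -0.139

Lens 1: 1/d_i1 = 1/(38.0) − 1/(160) = 0.02007, so d_i1 = 49.84 cm; m₁ = −d_i1/d_o1 = -0.3115.
d_o2 = 68.5 − (49.84) = 18.66 cm.
f₂ = −15.0 cm (diverging).
Lens 2: 1/d_i2 = 1/(-15.0) − 1/(18.66) = -0.1203, so d_i2 = -8.316 cm; m₂ = −d_i2/d_o2 = +0.4456.
m = m₁·m₂ = (-0.3115)(+0.4456) = -0.139.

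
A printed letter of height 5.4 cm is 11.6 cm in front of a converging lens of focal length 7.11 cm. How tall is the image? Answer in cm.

8.55 cm

1/d_i = 1/f − 1/d_o = 1/(7.110) − 1/(11.6) = 0.05444, so d_i = 18.37 cm.
m = −d_i/d_o = -1.584.
|h_i| = |m|·h_o = 1.584 × 5.4 = 8.55 cm. The image is real, inverted and enlarged, on the far side of the lens.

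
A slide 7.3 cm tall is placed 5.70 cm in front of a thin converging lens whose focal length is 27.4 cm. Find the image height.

9.22 cm

1/d_i = 1/f − 1/d_o = 1/(27.40) − 1/(5.70) = -0.1389, so d_i = -7.197 cm.
m = −d_i/d_o = +1.263.
|h_i| = |m|·h_o = 1.263 × 7.3 = 9.22 cm. The image is virtual, upright and enlarged, on the same side as the object.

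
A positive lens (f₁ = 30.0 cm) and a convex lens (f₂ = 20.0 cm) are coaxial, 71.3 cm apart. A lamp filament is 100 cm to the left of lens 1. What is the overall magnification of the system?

m = +1.02

Lens 1: 1/d_i1 = 1/(30.0) − 1/(100) = 0.02333, so d_i1 = 42.86 cm; m₁ = −d_i1/d_o1 = -0.4286.
d_o2 = 71.3 − (42.86) = 28.44 cm.
Lens 2: 1/d_i2 = 1/(20.0) − 1/(28.44) = 0.01484, so d_i2 = 67.39 cm; m₂ = −d_i2/d_o2 = -2.370.
m = m₁·m₂ = (-0.4286)(-2.370) = +1.02.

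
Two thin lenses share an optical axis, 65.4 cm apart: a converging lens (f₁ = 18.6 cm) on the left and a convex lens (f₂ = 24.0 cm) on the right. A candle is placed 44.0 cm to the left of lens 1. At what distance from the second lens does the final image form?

86.7 cm

Lens 1: 1/d_i1 = 1/f₁ − 1/d_o1 = 1/(18.6) − 1/(44.0) = 0.03104, so d_i1 = 32.22 cm.
The intermediate image is 32.22 cm to the right of lens 1, which is 65.4 − (32.22) = 33.18 cm to the left of lens 2, so d_o2 = +33.18 cm.
Lens 2: 1/d_i2 = 1/f₂ − 1/d_o2 = 1/(24.0) − 1/(33.18) = 0.01153, so d_i2 = 86.7 cm.
The final image is real, 86.7 cm to the right of lens 2 (overall magnification ≈ 1.9).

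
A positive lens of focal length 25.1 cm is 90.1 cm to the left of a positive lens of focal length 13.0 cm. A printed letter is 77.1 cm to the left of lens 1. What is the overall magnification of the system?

Lens 1: 1/d_i1 = 1/(25.1) − 1/(77.1) = 0.02687, so d_i1 = 37.22 cm; m₁ = −d_i1/d_o1 = -0.4827.
d_o2 = 90.1 − (37.22) = 52.88 cm.
Lens 2: 1/d_i2 = 1/(13.0) − 1/(52.88) = 0.05801, so d_i2 = 17.24 cm; m₂ = −d_i2/d_o2 = -0.3260.
m = m₁·m₂ = (-0.4827)(-0.3260) = +0.157.

m = +0.157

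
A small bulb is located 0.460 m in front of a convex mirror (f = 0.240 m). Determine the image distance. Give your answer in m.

For a convex mirror, f = -0.240 m.
Mirror equation: 1/v = 1/f − 1/u = 1/(-0.2400) − 1/(0.460) = -4.167 − 2.174 = -6.341, so v = -0.158 m.
The image is virtual, upright and reduced, behind the mirror.

0.158 m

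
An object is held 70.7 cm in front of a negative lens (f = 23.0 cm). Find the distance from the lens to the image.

17.4 cm

For a negative lens, f = -23.0 cm.
Thin-lens equation: 1/v = 1/f − 1/u = 1/(-23.00) − 1/(70.7) = -0.04348 − 0.01414 = -0.05762, so v = -17.4 cm.
The image is virtual, upright and reduced, on the same side as the object.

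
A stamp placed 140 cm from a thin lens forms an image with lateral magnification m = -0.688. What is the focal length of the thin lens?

m = −d_i/d_o ⇒ d_i = −m·d_o = −(-0.688)·(140) = 96.32 cm.
1/f = 1/d_o + 1/d_i = 1/(140) + 1/(96.32) = 0.01752, so f = 57.1 cm.
Since f is positive, the thin lens is converging.

f = 57.1 cm (converging)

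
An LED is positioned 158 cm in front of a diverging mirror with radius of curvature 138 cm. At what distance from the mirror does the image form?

48.0 cm

f = R/2 = 138/2 = 69.00 cm; for a diverging mirror, f = -69.00 cm.
Mirror equation: 1/q = 1/f − 1/p = 1/(-69.00) − 1/(158) = -0.01449 − 0.006329 = -0.02082, so q = -48.0 cm.
The image is virtual, upright and reduced, behind the mirror.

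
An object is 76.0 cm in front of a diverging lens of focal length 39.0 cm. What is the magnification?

For a diverging lens, f = -39.0 cm.
1/d_i = 1/f − 1/d_o = 1/(-39.00) − 1/(76.0) = -0.03880, so d_i = -25.77 cm.
m = −d_i/d_o = −(-25.77)/(76.0) = +0.339.
The image is virtual, upright and reduced, on the same side as the object.

m = +0.339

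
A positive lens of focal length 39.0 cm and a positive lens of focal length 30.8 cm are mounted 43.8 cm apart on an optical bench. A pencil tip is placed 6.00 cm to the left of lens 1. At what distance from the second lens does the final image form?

78.0 cm

Lens 1: 1/d_i1 = 1/f₁ − 1/d_o1 = 1/(39.0) − 1/(6.00) = -0.1410, so d_i1 = -7.091 cm.
The intermediate image is 7.091 cm to the left of lens 1 (virtual), which is 43.8 − (-7.091) = 50.89 cm to the left of lens 2, so d_o2 = +50.89 cm.
Lens 2: 1/d_i2 = 1/f₂ − 1/d_o2 = 1/(30.8) − 1/(50.89) = 0.01282, so d_i2 = 78.0 cm.
The final image is real, 78.0 cm to the right of lens 2 (overall magnification ≈ -1.8).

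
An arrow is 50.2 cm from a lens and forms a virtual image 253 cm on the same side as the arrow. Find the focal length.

f = 62.6 cm (converging)

Virtual image ⇒ d_i = −253 cm.
1/f = 1/d_o + 1/d_i = 1/(50.2) + 1/(-253) = 0.01597, so f = 62.6 cm.
Since f is positive, the lens is converging.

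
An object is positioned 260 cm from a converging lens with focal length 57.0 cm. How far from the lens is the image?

73.0 cm

Lens equation: 1/q = 1/f − 1/p = 1/(57.00) − 1/(260) = 0.01754 − 0.003846 = 0.01370, so q = 73.0 cm.
The image is real, inverted and reduced, on the far side of the lens.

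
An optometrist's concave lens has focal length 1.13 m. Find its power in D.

P = -0.885 D

For a concave lens, f = −1.13 m.
P = 1/f = 1/(-1.13 m) = -0.885 D.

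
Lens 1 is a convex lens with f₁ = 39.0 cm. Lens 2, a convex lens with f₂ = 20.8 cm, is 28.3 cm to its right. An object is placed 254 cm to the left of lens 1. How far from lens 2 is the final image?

Lens 1: 1/d_i1 = 1/f₁ − 1/d_o1 = 1/(39.0) − 1/(254) = 0.02170, so d_i1 = 46.07 cm.
The intermediate image is 46.07 cm to the right of lens 1, which lies 17.77 cm to the right of lens 2 — a virtual object — so d_o2 = −17.77 cm.
Lens 2: 1/d_i2 = 1/f₂ − 1/d_o2 = 1/(20.8) − 1/(-17.77) = 0.1044, so d_i2 = 9.58 cm.
The final image is real, 9.58 cm to the right of lens 2 (overall magnification ≈ -0.098).

9.58 cm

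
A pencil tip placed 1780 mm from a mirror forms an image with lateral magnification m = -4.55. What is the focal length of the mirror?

m = −d_i/d_o ⇒ d_i = −m·d_o = −(-4.55)·(1780) = 8099 mm.
1/f = 1/d_o + 1/d_i = 1/(1780) + 1/(8099) = 0.0006853, so f = 1460 mm.
Since f is positive, the mirror is concave.

f = 1460 mm (concave)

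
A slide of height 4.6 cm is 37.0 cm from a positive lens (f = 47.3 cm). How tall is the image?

1/d_i = 1/f − 1/d_o = 1/(47.30) − 1/(37.0) = -0.005885, so d_i = -169.9 cm.
m = −d_i/d_o = +4.592.
|h_i| = |m|·h_o = 4.592 × 4.6 = 21.1 cm. The image is virtual, upright and enlarged, on the same side as the object.

21.1 cm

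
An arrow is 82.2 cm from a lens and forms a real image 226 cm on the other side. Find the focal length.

f = 60.3 cm (converging)

Real image ⇒ d_i = +226 cm.
1/f = 1/d_o + 1/d_i = 1/(82.2) + 1/(226) = 0.01659, so f = 60.3 cm.
Since f is positive, the lens is converging.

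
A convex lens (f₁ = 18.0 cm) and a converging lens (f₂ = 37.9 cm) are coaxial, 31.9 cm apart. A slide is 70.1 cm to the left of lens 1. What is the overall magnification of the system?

Lens 1: 1/d_i1 = 1/(18.0) − 1/(70.1) = 0.04129, so d_i1 = 24.22 cm; m₁ = −d_i1/d_o1 = -0.3455.
d_o2 = 31.9 − (24.22) = 7.680 cm.
Lens 2: 1/d_i2 = 1/(37.9) − 1/(7.680) = -0.1038, so d_i2 = -9.632 cm; m₂ = −d_i2/d_o2 = +1.254.
m = m₁·m₂ = (-0.3455)(+1.254) = -0.433.

m = -0.433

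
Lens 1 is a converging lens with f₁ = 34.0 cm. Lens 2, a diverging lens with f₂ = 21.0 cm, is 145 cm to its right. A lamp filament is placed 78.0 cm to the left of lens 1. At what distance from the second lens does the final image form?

Lens 1: 1/d_i1 = 1/f₁ − 1/d_o1 = 1/(34.0) − 1/(78.0) = 0.01659, so d_i1 = 60.27 cm.
The intermediate image is 60.27 cm to the right of lens 1, which is 145 − (60.27) = 84.73 cm to the left of lens 2, so d_o2 = +84.73 cm.
Lens 2 is diverging, so f₂ = −21.0 cm.
Lens 2: 1/d_i2 = 1/f₂ − 1/d_o2 = 1/(-21.0) − 1/(84.73) = -0.05942, so d_i2 = -16.8 cm.
The final image is virtual, 16.8 cm to the left of lens 2 (overall magnification ≈ -0.15).

16.8 cm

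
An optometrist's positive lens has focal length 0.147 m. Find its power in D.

P = 1/f = 1/(0.147 m) = +6.80 D.

P = +6.80 D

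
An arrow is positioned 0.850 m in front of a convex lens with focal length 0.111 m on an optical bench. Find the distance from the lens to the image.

0.128 m

Thin-lens equation: 1/s_i = 1/f − 1/s_o = 1/(0.1110) − 1/(0.850) = 9.009 − 1.176 = 7.833, so s_i = 0.128 m.
The image is real, inverted and reduced, on the far side of the lens.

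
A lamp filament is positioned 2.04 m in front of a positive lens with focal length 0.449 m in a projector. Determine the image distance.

0.576 m

Thin-lens equation: 1/d_i = 1/f − 1/d_o = 1/(0.4490) − 1/(2.04) = 2.227 − 0.4902 = 1.737, so d_i = 0.576 m.
The image is real, inverted and reduced, on the far side of the lens.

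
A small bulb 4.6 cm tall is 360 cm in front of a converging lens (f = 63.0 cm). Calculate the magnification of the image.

m = -0.212

1/d_i = 1/f − 1/d_o = 1/(63.00) − 1/(360) = 0.01310, so d_i = 76.36 cm.
m = −d_i/d_o = −(76.36)/(360) = -0.212.
The image is real, inverted and reduced, on the far side of the lens.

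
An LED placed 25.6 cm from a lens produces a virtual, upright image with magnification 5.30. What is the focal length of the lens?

f = 31.6 cm (converging)

m = −d_i/d_o ⇒ d_i = −m·d_o = −(+5.30)·(25.6) = -135.7 cm.
1/f = 1/d_o + 1/d_i = 1/(25.6) + 1/(-135.7) = 0.03169, so f = 31.6 cm.
Since f is positive, the lens is converging.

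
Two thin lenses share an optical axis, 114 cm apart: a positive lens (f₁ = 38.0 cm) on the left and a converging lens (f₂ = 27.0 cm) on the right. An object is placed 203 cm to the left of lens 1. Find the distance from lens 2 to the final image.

45.1 cm

Lens 1: 1/d_i1 = 1/f₁ − 1/d_o1 = 1/(38.0) − 1/(203) = 0.02139, so d_i1 = 46.75 cm.
The intermediate image is 46.75 cm to the right of lens 1, which is 114 − (46.75) = 67.25 cm to the left of lens 2, so d_o2 = +67.25 cm.
Lens 2: 1/d_i2 = 1/f₂ − 1/d_o2 = 1/(27.0) − 1/(67.25) = 0.02217, so d_i2 = 45.1 cm.
The final image is real, 45.1 cm to the right of lens 2 (overall magnification ≈ 0.15).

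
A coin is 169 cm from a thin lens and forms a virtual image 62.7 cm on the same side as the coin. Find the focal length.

f = -99.7 cm (diverging)

Virtual image ⇒ d_i = −62.7 cm.
1/f = 1/d_o + 1/d_i = 1/(169) + 1/(-62.7) = -0.01003, so f = -99.7 cm.
Since f is negative, the thin lens is diverging.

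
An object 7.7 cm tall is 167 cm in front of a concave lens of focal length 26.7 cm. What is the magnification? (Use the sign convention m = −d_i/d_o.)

m = +0.138

For a concave lens, f = -26.7 cm.
1/d_i = 1/f − 1/d_o = 1/(-26.70) − 1/(167) = -0.04344, so d_i = -23.02 cm.
m = −d_i/d_o = −(-23.02)/(167) = +0.138.
The image is virtual, upright and reduced, on the same side as the object.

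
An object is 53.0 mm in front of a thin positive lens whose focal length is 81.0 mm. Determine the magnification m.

1/d_i = 1/f − 1/d_o = 1/(81.00) − 1/(53.0) = -0.006522, so d_i = -153.3 mm.
m = −d_i/d_o = −(-153.3)/(53.0) = +2.89.
The image is virtual, upright and enlarged, on the same side as the object.

m = +2.89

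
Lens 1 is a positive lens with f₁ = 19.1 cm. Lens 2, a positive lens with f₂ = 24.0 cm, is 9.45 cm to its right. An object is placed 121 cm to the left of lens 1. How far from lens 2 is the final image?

8.53 cm

Lens 1: 1/d_i1 = 1/f₁ − 1/d_o1 = 1/(19.1) − 1/(121) = 0.04409, so d_i1 = 22.68 cm.
The intermediate image is 22.68 cm to the right of lens 1, which lies 13.23 cm to the right of lens 2 — a virtual object — so d_o2 = −13.23 cm.
Lens 2: 1/d_i2 = 1/f₂ − 1/d_o2 = 1/(24.0) − 1/(-13.23) = 0.1173, so d_i2 = 8.53 cm.
The final image is real, 8.53 cm to the right of lens 2 (overall magnification ≈ -0.12).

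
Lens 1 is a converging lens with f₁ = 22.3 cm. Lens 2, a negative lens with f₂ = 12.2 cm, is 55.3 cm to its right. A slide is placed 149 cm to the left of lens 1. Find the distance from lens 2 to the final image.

8.59 cm

Lens 1: 1/d_i1 = 1/f₁ − 1/d_o1 = 1/(22.3) − 1/(149) = 0.03813, so d_i1 = 26.22 cm.
The intermediate image is 26.22 cm to the right of lens 1, which is 55.3 − (26.22) = 29.08 cm to the left of lens 2, so d_o2 = +29.08 cm.
Lens 2 is diverging, so f₂ = −12.2 cm.
Lens 2: 1/d_i2 = 1/f₂ − 1/d_o2 = 1/(-12.2) − 1/(29.08) = -0.1164, so d_i2 = -8.59 cm.
The final image is virtual, 8.59 cm to the left of lens 2 (overall magnification ≈ -0.052).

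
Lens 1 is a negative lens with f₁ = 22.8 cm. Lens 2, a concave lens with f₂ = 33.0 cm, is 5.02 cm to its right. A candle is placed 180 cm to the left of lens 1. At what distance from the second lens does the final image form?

Lens 1 is diverging, so f₁ = −22.8 cm.
Lens 1: 1/d_i1 = 1/f₁ − 1/d_o1 = 1/(-22.8) − 1/(180) = -0.04942, so d_i1 = -20.24 cm.
The intermediate image is 20.24 cm to the left of lens 1 (virtual), which is 5.02 − (-20.24) = 25.26 cm to the left of lens 2, so d_o2 = +25.26 cm.
Lens 2 is diverging, so f₂ = −33.0 cm.
Lens 2: 1/d_i2 = 1/f₂ − 1/d_o2 = 1/(-33.0) − 1/(25.26) = -0.06989, so d_i2 = -14.3 cm.
The final image is virtual, 14.3 cm to the left of lens 2 (overall magnification ≈ 0.064).

14.3 cm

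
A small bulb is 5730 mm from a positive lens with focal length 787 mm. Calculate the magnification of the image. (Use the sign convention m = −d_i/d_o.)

m = -0.159

1/d_i = 1/f − 1/d_o = 1/(787.0) − 1/(5730) = 0.001096, so d_i = 912.3 mm.
m = −d_i/d_o = −(912.3)/(5730) = -0.159.
The image is real, inverted and reduced, on the far side of the lens.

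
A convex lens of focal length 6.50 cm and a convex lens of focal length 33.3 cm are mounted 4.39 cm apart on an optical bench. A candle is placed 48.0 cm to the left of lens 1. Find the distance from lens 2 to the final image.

Lens 1: 1/d_i1 = 1/f₁ − 1/d_o1 = 1/(6.50) − 1/(48.0) = 0.1330, so d_i1 = 7.518 cm.
The intermediate image is 7.518 cm to the right of lens 1, which lies 3.128 cm to the right of lens 2 — a virtual object — so d_o2 = −3.128 cm.
Lens 2: 1/d_i2 = 1/f₂ − 1/d_o2 = 1/(33.3) − 1/(-3.128) = 0.3497, so d_i2 = 2.86 cm.
The final image is real, 2.86 cm to the right of lens 2 (overall magnification ≈ -0.14).

2.86 cm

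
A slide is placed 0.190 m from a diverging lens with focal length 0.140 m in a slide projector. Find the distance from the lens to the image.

For a diverging lens, f = -0.140 m.
Lens equation: 1/s_i = 1/f − 1/s_o = 1/(-0.1400) − 1/(0.190) = -7.143 − 5.263 = -12.41, so s_i = -0.0806 m.
The image is virtual, upright and reduced, on the same side as the object.

0.0806 m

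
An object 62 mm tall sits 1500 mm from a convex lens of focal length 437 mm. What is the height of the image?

25.5 mm

1/d_i = 1/f − 1/d_o = 1/(437.0) − 1/(1500) = 0.001622, so d_i = 616.7 mm.
m = −d_i/d_o = -0.4111.
|h_i| = |m|·h_o = 0.4111 × 62 = 25.5 mm. The image is real, inverted and reduced, on the far side of the lens.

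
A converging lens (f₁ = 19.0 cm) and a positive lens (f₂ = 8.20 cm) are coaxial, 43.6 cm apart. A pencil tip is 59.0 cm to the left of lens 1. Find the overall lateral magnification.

Lens 1: 1/d_i1 = 1/(19.0) − 1/(59.0) = 0.03568, so d_i1 = 28.02 cm; m₁ = −d_i1/d_o1 = -0.4749.
d_o2 = 43.6 − (28.02) = 15.58 cm.
Lens 2: 1/d_i2 = 1/(8.20) − 1/(15.58) = 0.05777, so d_i2 = 17.31 cm; m₂ = −d_i2/d_o2 = -1.111.
m = m₁·m₂ = (-0.4749)(-1.111) = +0.528.

m = +0.528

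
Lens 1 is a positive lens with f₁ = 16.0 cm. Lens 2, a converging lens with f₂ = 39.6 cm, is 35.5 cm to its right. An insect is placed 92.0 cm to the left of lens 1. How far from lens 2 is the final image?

Lens 1: 1/d_i1 = 1/f₁ − 1/d_o1 = 1/(16.0) − 1/(92.0) = 0.05163, so d_i1 = 19.37 cm.
The intermediate image is 19.37 cm to the right of lens 1, which is 35.5 − (19.37) = 16.13 cm to the left of lens 2, so d_o2 = +16.13 cm.
Lens 2: 1/d_i2 = 1/f₂ − 1/d_o2 = 1/(39.6) − 1/(16.13) = -0.03674, so d_i2 = -27.2 cm.
The final image is virtual, 27.2 cm to the left of lens 2 (overall magnification ≈ -0.36).

27.2 cm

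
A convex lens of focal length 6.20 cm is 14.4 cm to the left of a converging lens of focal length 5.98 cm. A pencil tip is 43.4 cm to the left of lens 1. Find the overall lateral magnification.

m = +0.840

Lens 1: 1/d_i1 = 1/(6.20) − 1/(43.4) = 0.1382, so d_i1 = 7.233 cm; m₁ = −d_i1/d_o1 = -0.1667.
d_o2 = 14.4 − (7.233) = 7.167 cm.
Lens 2: 1/d_i2 = 1/(5.98) − 1/(7.167) = 0.02770, so d_i2 = 36.11 cm; m₂ = −d_i2/d_o2 = -5.038.
m = m₁·m₂ = (-0.1667)(-5.038) = +0.840.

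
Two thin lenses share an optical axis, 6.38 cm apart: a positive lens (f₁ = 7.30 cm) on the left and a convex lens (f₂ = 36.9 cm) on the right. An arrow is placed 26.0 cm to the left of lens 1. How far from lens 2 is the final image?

3.42 cm

Lens 1: 1/d_i1 = 1/f₁ − 1/d_o1 = 1/(7.30) − 1/(26.0) = 0.09852, so d_i1 = 10.15 cm.
The intermediate image is 10.15 cm to the right of lens 1, which lies 3.770 cm to the right of lens 2 — a virtual object — so d_o2 = −3.770 cm.
Lens 2: 1/d_i2 = 1/f₂ − 1/d_o2 = 1/(36.9) − 1/(-3.770) = 0.2924, so d_i2 = 3.42 cm.
The final image is real, 3.42 cm to the right of lens 2 (overall magnification ≈ -0.35).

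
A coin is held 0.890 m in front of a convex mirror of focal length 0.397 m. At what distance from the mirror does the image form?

0.275 m

For a convex mirror, f = -0.397 m.
Mirror equation: 1/d_i = 1/f − 1/d_o = 1/(-0.3970) − 1/(0.890) = -2.519 − 1.124 = -3.642, so d_i = -0.275 m.
The image is virtual, upright and reduced, behind the mirror.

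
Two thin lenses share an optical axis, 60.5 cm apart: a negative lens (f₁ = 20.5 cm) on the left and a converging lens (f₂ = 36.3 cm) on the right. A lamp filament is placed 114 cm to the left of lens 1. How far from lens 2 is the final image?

Lens 1 is diverging, so f₁ = −20.5 cm.
Lens 1: 1/d_i1 = 1/f₁ − 1/d_o1 = 1/(-20.5) − 1/(114) = -0.05755, so d_i1 = -17.38 cm.
The intermediate image is 17.38 cm to the left of lens 1 (virtual), which is 60.5 − (-17.38) = 77.88 cm to the left of lens 2, so d_o2 = +77.88 cm.
Lens 2: 1/d_i2 = 1/f₂ − 1/d_o2 = 1/(36.3) − 1/(77.88) = 0.01471, so d_i2 = 68.0 cm.
The final image is real, 68.0 cm to the right of lens 2 (overall magnification ≈ -0.13).

68.0 cm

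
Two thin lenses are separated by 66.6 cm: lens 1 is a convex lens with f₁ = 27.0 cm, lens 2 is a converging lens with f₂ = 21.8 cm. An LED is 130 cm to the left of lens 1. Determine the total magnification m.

m = +0.533

Lens 1: 1/d_i1 = 1/(27.0) − 1/(130) = 0.02934, so d_i1 = 34.08 cm; m₁ = −d_i1/d_o1 = -0.2622.
d_o2 = 66.6 − (34.08) = 32.52 cm.
Lens 2: 1/d_i2 = 1/(21.8) − 1/(32.52) = 0.01512, so d_i2 = 66.13 cm; m₂ = −d_i2/d_o2 = -2.034.
m = m₁·m₂ = (-0.2622)(-2.034) = +0.533.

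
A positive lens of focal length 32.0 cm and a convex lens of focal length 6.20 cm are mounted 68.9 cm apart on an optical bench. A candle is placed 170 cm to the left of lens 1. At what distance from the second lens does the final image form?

7.85 cm

Lens 1: 1/d_i1 = 1/f₁ − 1/d_o1 = 1/(32.0) − 1/(170) = 0.02537, so d_i1 = 39.42 cm.
The intermediate image is 39.42 cm to the right of lens 1, which is 68.9 − (39.42) = 29.48 cm to the left of lens 2, so d_o2 = +29.48 cm.
Lens 2: 1/d_i2 = 1/f₂ − 1/d_o2 = 1/(6.20) − 1/(29.48) = 0.1274, so d_i2 = 7.85 cm.
The final image is real, 7.85 cm to the right of lens 2 (overall magnification ≈ 0.062).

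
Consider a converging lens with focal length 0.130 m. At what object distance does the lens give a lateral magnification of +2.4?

0.0758 m

m = −d_i/d_o ⇒ d_i = −m·d_o.
1/f = 1/d_o + 1/d_i = 1/d_o − 1/(m·d_o) = (1 − 1/m)/d_o, so d_o = f(1 − 1/m) = (0.1300)(1 − 1/(+2.4)) = 0.0758 m.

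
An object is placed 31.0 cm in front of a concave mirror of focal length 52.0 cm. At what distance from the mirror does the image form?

Mirror equation: 1/d_i = 1/f − 1/d_o = 1/(52.00) − 1/(31.0) = 0.01923 − 0.03226 = -0.01303, so d_i = -76.8 cm.
The image is virtual, upright and enlarged, behind the mirror.

76.8 cm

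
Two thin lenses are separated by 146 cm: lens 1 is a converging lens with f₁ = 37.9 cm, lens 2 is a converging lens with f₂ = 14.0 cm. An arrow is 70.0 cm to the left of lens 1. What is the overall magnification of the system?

Lens 1: 1/d_i1 = 1/(37.9) − 1/(70.0) = 0.01210, so d_i1 = 82.65 cm; m₁ = −d_i1/d_o1 = -1.181.
d_o2 = 146 − (82.65) = 63.35 cm.
Lens 2: 1/d_i2 = 1/(14.0) − 1/(63.35) = 0.05564, so d_i2 = 17.97 cm; m₂ = −d_i2/d_o2 = -0.2837.
m = m₁·m₂ = (-1.181)(-0.2837) = +0.335.

m = +0.335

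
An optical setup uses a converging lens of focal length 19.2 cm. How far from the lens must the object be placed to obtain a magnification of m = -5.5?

m = −d_i/d_o ⇒ d_i = −m·d_o.
1/f = 1/d_o + 1/d_i = 1/d_o − 1/(m·d_o) = (1 − 1/m)/d_o, so d_o = f(1 − 1/m) = (19.20)(1 − 1/(-5.5)) = 22.7 cm.

22.7 cm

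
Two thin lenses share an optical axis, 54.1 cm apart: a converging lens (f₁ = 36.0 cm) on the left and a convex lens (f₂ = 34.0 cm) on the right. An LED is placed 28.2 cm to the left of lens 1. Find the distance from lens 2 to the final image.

Lens 1: 1/d_i1 = 1/f₁ − 1/d_o1 = 1/(36.0) − 1/(28.2) = -0.007683, so d_i1 = -130.2 cm.
The intermediate image is 130.2 cm to the left of lens 1 (virtual), which is 54.1 − (-130.2) = 184.3 cm to the left of lens 2, so d_o2 = +184.3 cm.
Lens 2: 1/d_i2 = 1/f₂ − 1/d_o2 = 1/(34.0) − 1/(184.3) = 0.02399, so d_i2 = 41.7 cm.
The final image is real, 41.7 cm to the right of lens 2 (overall magnification ≈ -1.0).

41.7 cm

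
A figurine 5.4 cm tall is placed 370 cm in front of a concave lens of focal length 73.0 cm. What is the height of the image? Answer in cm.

For a concave lens, f = -73.0 cm.
1/d_i = 1/f − 1/d_o = 1/(-73.00) − 1/(370) = -0.01640, so d_i = -60.97 cm.
m = −d_i/d_o = +0.1648.
|h_i| = |m|·h_o = 0.1648 × 5.4 = 0.890 cm. The image is virtual, upright and reduced, on the same side as the object.

0.890 cm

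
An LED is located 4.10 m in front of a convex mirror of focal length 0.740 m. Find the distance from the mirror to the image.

0.627 m

For a convex mirror, f = -0.740 m.
Mirror equation: 1/q = 1/f − 1/p = 1/(-0.7400) − 1/(4.10) = -1.351 − 0.2439 = -1.595, so q = -0.627 m.
The image is virtual, upright and reduced, behind the mirror.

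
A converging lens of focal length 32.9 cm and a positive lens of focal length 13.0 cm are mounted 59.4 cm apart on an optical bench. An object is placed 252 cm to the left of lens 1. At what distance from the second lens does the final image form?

Lens 1: 1/d_i1 = 1/f₁ − 1/d_o1 = 1/(32.9) − 1/(252) = 0.02643, so d_i1 = 37.84 cm.
The intermediate image is 37.84 cm to the right of lens 1, which is 59.4 − (37.84) = 21.56 cm to the left of lens 2, so d_o2 = +21.56 cm.
Lens 2: 1/d_i2 = 1/f₂ − 1/d_o2 = 1/(13.0) − 1/(21.56) = 0.03054, so d_i2 = 32.7 cm.
The final image is real, 32.7 cm to the right of lens 2 (overall magnification ≈ 0.23).

32.7 cm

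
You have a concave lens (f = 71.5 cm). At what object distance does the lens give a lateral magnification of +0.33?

For a concave lens, f = -71.5 cm.
m = −d_i/d_o ⇒ d_i = −m·d_o.
1/f = 1/d_o + 1/d_i = 1/d_o − 1/(m·d_o) = (1 − 1/m)/d_o, so d_o = f(1 − 1/m) = (-71.50)(1 − 1/(+0.33)) = 145 cm.

145 cm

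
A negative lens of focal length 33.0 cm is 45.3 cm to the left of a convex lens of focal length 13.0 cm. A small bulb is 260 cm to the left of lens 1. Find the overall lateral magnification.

f₁ = −33.0 cm (diverging).
Lens 1: 1/d_i1 = 1/(-33.0) − 1/(260) = -0.03415, so d_i1 = -29.28 cm; m₁ = −d_i1/d_o1 = +0.1126.
d_o2 = 45.3 − (-29.28) = 74.58 cm.
Lens 2: 1/d_i2 = 1/(13.0) − 1/(74.58) = 0.06351, so d_i2 = 15.74 cm; m₂ = −d_i2/d_o2 = -0.2111.
m = m₁·m₂ = (+0.1126)(-0.2111) = -0.0238.

m = -0.0238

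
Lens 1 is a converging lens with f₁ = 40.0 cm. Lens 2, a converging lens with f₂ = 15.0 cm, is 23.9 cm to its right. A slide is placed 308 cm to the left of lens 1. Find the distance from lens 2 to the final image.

8.93 cm

Lens 1: 1/d_i1 = 1/f₁ − 1/d_o1 = 1/(40.0) − 1/(308) = 0.02175, so d_i1 = 45.97 cm.
The intermediate image is 45.97 cm to the right of lens 1, which lies 22.07 cm to the right of lens 2 — a virtual object — so d_o2 = −22.07 cm.
Lens 2: 1/d_i2 = 1/f₂ − 1/d_o2 = 1/(15.0) − 1/(-22.07) = 0.1120, so d_i2 = 8.93 cm.
The final image is real, 8.93 cm to the right of lens 2 (overall magnification ≈ -0.060).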